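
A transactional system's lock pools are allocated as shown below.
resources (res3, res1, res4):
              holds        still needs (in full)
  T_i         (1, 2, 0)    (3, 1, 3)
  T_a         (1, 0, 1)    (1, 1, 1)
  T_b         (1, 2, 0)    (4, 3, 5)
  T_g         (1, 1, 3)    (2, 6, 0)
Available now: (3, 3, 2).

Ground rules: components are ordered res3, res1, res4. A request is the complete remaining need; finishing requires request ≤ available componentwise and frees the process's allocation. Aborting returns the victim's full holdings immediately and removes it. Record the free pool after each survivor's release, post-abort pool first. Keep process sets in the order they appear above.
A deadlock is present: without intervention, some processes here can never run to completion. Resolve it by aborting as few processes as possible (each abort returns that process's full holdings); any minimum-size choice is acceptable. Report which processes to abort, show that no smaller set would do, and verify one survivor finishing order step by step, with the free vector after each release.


Minimum abort set: T_b.
Key observation: aborting T_b returns (1, 2, 0), and T_g — hopeless before — runs at step 3 with the returned capacity in the pool.
Why nothing smaller works: aborting no one leaves the state deadlocked as given.
The survivors complete as T_a, T_i, T_g. Step-by-step check (starting from the post-abort pool):
  pool = (4, 5, 2)
  T_a: need (1, 1, 1) fits (4, 5, 2); releases (1, 0, 1), pool now (5, 5, 3)
  T_i: need (3, 1, 3) fits (5, 5, 3); releases (1, 2, 0), pool now (6, 7, 3)
  T_g: need (2, 6, 0) fits (6, 7, 3); releases (1, 1, 3), pool now (7, 8, 6)


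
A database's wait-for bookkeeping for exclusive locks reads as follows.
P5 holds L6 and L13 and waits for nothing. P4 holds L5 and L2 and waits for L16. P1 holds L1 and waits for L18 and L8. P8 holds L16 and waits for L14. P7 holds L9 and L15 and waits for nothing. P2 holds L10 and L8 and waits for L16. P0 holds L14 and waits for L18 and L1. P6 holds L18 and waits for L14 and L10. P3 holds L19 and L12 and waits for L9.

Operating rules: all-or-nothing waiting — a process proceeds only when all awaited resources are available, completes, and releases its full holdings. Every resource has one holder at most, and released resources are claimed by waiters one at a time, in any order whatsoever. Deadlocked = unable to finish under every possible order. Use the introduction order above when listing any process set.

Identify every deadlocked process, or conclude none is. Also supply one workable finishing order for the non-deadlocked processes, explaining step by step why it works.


Deadlocked: P4, P1, P8, P2, P0 and P6.
Key observation: the knot is the closed ring of waits P8 -> P0 -> P1 -> P2 -> P8; P6 is caught in further circular waits and P4 waits into the deadlock from upstream.
The rest can finish in the order P5, P7, P3.
Walking it through:
  P5: no waits; runs immediately, freeing L6 and L13
  P7: no waits; runs immediately, freeing L9 and L15
  P3 waits on L9 — all released -> runs and releases L19 and L12


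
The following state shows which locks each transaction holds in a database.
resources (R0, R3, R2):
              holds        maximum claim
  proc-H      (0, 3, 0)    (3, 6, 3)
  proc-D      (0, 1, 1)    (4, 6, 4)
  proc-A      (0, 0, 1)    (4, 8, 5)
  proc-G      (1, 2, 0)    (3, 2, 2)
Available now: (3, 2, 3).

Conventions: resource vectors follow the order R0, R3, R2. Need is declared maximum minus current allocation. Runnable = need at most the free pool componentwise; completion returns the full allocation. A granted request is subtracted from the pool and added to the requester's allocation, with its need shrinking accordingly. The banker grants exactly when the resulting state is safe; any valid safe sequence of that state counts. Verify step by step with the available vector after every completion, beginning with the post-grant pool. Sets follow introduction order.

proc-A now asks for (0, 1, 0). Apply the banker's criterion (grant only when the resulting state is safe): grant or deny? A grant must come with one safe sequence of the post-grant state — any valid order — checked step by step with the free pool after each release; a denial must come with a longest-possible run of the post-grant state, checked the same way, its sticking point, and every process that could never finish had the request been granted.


GRANT: granting preserves safety; a valid post-grant sequence is proc-G, proc-H, proc-D, proc-A.
Key observation: after the grant the pool drops to (3, 1, 3), which still lets proc-G finish first and unwind the rest.
Check on the post-grant state, step by step:
  pool = (3, 1, 3)
  proc-G needs (2, 0, 2) <= (3, 1, 3) -> finishes; pool += (1, 2, 0) = (4, 3, 3)
  proc-H needs (3, 3, 3) <= (4, 3, 3) -> finishes; pool += (0, 3, 0) = (4, 6, 3)
  proc-D needs (4, 5, 3) <= (4, 6, 3) -> finishes; pool += (0, 1, 1) = (4, 7, 4)
  proc-A needs (4, 7, 4) <= (4, 7, 4) -> finishes; pool += (0, 1, 1) = (4, 8, 5)


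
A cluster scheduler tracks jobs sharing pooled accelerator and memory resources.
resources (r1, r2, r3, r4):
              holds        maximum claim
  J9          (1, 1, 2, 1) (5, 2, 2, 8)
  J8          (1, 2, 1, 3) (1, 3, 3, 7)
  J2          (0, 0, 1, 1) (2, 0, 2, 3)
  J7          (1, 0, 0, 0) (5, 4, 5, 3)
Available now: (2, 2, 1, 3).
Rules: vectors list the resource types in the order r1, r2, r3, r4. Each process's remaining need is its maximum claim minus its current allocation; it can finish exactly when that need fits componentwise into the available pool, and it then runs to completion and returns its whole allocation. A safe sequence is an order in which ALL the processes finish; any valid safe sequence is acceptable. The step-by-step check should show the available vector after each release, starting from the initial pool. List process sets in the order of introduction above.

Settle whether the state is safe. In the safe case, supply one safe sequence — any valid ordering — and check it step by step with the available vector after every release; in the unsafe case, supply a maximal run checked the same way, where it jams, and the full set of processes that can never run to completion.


UNSAFE.
Key observation: once J2, J8 finish, the pool peaks at (3, 4, 3, 7) — and every remaining process still needs more r1 than that.
Going as far as possible: J2, J8; after that, nothing fits. Walking it through:
  pool = (2, 2, 1, 3)
  J2 needs (2, 0, 1, 2) <= (2, 2, 1, 3) -> finishes; pool += (0, 0, 1, 1) = (2, 2, 2, 4)
  J8 needs (0, 1, 2, 4) <= (2, 2, 2, 4) -> finishes; pool += (1, 2, 1, 3) = (3, 4, 3, 7)
  blocked: J9 wants (4, 1, 0, 7), pool (3, 4, 3, 7) — not enough r1
  blocked: J7 wants (4, 4, 5, 3), pool (3, 4, 3, 7) — not enough r1 and r3
Permanently blocked: J9 and J7.


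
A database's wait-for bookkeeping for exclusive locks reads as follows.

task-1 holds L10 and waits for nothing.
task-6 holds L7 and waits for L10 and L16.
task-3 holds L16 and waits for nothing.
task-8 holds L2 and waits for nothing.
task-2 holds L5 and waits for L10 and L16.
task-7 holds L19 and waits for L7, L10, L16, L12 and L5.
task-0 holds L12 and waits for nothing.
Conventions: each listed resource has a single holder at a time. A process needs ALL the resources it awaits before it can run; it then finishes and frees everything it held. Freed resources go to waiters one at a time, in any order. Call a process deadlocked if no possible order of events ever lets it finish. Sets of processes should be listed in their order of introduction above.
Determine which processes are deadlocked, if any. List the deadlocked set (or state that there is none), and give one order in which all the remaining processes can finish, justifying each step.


No process is deadlocked.
Key observation: the wait graph is acyclic; completion cascades from the unblocked processes through everyone else.
A valid finishing order for the others: task-8, task-1, task-3, task-0, task-2, task-6, task-7.
Check, step by step:
  task-8 waits on nothing -> runs at once and releases L2
  task-1 waits on nothing -> runs at once and releases L10
  task-3 waits on nothing -> runs at once and releases L16
  task-0 waits on nothing -> runs at once and releases L12
  task-2: everything it awaited (L10 and L16) is free; runs, freeing L5
  task-6: everything it awaited (L10 and L16) is free; runs, freeing L7
  task-7: everything it awaited (L7, L10, L16, L12 and L5) is free; runs, freeing L19


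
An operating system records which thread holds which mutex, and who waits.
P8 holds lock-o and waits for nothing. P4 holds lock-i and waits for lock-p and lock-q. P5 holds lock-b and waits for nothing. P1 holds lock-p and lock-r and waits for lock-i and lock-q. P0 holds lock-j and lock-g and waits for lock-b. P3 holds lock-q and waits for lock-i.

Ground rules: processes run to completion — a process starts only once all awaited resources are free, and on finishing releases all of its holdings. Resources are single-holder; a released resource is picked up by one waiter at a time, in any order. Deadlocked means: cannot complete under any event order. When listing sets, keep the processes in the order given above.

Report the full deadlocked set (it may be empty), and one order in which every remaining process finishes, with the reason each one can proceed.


The deadlocked set is P4, P1 and P3.
Key observation: the knot is the closed ring of waits P4 -> P1 -> P4; P3 is caught in further circular waits.
A valid finishing order for the others: P5, P0, P8.
Check, step by step:
  P5: no waits; runs immediately, freeing lock-b
  P0 waits on lock-b — all released -> runs and releases lock-j and lock-g
  P8: no waits; runs immediately, freeing lock-o


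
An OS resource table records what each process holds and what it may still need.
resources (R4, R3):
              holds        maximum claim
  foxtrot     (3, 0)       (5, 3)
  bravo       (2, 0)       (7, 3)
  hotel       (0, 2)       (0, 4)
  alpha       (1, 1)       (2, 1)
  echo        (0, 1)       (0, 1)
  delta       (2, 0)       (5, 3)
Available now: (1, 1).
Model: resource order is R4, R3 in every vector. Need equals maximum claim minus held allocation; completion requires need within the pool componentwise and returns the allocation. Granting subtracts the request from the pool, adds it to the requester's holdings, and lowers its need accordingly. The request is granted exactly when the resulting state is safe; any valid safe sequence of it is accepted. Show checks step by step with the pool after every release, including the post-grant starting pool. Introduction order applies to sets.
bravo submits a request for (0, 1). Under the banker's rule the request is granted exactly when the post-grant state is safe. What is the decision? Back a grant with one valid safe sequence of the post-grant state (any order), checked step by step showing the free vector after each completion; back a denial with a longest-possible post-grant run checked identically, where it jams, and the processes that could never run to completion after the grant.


GRANT. The post-grant state is safe; one safe sequence: alpha, echo, hotel, foxtrot, delta, bravo.
Key observation: the transfer keeps a workable pool ((1, 0)); alpha starts the safe sequence.
Verifying the post-grant state step by step:
  pool = (1, 0)
  alpha needs (1, 0) <= (1, 0) -> finishes; pool += (1, 1) = (2, 1)
  echo needs (0, 0) <= (2, 1) -> finishes; pool += (0, 1) = (2, 2)
  hotel needs (0, 2) <= (2, 2) -> finishes; pool += (0, 2) = (2, 4)
  foxtrot needs (2, 3) <= (2, 4) -> finishes; pool += (3, 0) = (5, 4)
  delta needs (3, 3) <= (5, 4) -> finishes; pool += (2, 0) = (7, 4)
  bravo needs (5, 2) <= (7, 4) -> finishes; pool += (2, 1) = (9, 5)


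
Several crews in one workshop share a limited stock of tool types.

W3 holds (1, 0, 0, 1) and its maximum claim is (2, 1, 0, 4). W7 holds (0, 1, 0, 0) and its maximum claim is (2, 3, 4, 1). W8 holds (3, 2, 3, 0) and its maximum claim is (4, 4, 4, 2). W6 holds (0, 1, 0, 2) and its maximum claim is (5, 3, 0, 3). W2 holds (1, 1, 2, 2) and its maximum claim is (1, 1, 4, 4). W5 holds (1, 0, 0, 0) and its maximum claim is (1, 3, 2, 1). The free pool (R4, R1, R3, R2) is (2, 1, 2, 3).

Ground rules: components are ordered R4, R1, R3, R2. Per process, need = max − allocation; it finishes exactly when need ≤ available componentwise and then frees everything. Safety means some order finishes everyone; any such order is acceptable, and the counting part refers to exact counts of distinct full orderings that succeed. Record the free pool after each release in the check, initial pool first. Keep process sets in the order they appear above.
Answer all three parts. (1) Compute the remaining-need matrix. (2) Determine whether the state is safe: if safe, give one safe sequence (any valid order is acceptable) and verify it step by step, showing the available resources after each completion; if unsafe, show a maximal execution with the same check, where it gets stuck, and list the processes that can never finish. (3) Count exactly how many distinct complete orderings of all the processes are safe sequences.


(1) Outstanding need per process (order R4, R1, R3, R2):
  W3: (1, 1, 0, 3)
  W7: (2, 2, 4, 1)
  W8: (1, 2, 1, 2)
  W6: (5, 2, 0, 1)
  W2: (0, 0, 2, 2)
  W5: (0, 3, 2, 1)
(2) SAFE — a valid safe sequence is W2, W8, W5, W6, W3, W7.
Key observation: reading the order forward, W2 is the first process whose need (0, 0, 2, 2) meets the free pool (2, 1, 2, 3) exactly on a resource it requests.
Step-by-step check:
  pool = (2, 1, 2, 3)
  run W2 (needs (0, 0, 2, 2), free (2, 1, 2, 3)); after release of (1, 1, 2, 2) the pool is (3, 2, 4, 5)
  run W8 (needs (1, 2, 1, 2), free (3, 2, 4, 5)); after release of (3, 2, 3, 0) the pool is (6, 4, 7, 5)
  run W5 (needs (0, 3, 2, 1), free (6, 4, 7, 5)); after release of (1, 0, 0, 0) the pool is (7, 4, 7, 5)
  run W6 (needs (5, 2, 0, 1), free (7, 4, 7, 5)); after release of (0, 1, 0, 2) the pool is (7, 5, 7, 7)
  run W3 (needs (1, 1, 0, 3), free (7, 5, 7, 7)); after release of (1, 0, 0, 1) the pool is (8, 5, 7, 8)
  run W7 (needs (2, 2, 4, 1), free (8, 5, 7, 8)); after release of (0, 1, 0, 0) the pool is (8, 6, 7, 8)
(3) Precisely 58 of the possible complete orderings are safe sequences.


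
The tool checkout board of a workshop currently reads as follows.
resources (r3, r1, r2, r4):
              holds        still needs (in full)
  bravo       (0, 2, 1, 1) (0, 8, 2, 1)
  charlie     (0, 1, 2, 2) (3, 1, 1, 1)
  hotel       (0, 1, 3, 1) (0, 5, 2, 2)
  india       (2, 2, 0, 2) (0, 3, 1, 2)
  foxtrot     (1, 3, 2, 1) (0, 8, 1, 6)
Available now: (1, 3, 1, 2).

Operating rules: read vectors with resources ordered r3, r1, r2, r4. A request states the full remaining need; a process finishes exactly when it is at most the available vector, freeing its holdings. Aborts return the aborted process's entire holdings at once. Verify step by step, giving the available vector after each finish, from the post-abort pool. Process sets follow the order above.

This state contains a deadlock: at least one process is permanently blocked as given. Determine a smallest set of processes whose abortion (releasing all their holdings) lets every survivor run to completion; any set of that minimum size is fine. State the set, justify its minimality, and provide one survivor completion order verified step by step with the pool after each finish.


Abort bravo.
Key observation: foxtrot had no path to completion before; after the abort of bravo ((0, 2, 1, 1) returned), step 3 is where it fits.
Minimality: the empty abort set fails — the state is deadlocked as it stands.
Survivors finish in the order: india, charlie, foxtrot, hotel. Verifying each step (pool after the aborts first):
  pool = (1, 5, 2, 3)
  run india (needs (0, 3, 1, 2), free (1, 5, 2, 3)); after release of (2, 2, 0, 2) the pool is (3, 7, 2, 5)
  run charlie (needs (3, 1, 1, 1), free (3, 7, 2, 5)); after release of (0, 1, 2, 2) the pool is (3, 8, 4, 7)
  run foxtrot (needs (0, 8, 1, 6), free (3, 8, 4, 7)); after release of (1, 3, 2, 1) the pool is (4, 11, 6, 8)
  run hotel (needs (0, 5, 2, 2), free (4, 11, 6, 8)); after release of (0, 1, 3, 1) the pool is (4, 12, 9, 9)


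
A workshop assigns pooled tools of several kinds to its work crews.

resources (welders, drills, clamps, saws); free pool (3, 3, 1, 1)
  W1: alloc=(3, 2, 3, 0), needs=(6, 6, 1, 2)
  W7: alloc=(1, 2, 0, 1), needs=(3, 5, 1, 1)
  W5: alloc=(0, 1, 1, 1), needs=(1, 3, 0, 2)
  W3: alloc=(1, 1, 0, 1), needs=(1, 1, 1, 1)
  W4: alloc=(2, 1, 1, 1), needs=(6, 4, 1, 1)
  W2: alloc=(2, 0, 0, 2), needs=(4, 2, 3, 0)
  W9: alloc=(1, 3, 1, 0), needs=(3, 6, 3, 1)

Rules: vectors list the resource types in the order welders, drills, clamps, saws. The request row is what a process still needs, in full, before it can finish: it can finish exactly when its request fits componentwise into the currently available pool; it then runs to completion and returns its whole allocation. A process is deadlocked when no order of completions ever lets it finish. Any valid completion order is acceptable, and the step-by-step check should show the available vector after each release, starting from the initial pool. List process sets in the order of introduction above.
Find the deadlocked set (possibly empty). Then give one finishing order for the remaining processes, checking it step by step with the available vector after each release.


Deadlocked set: W1, W4, W2 and W9.
Key observation: after W3, W5, W7 the pool peaks at (5, 7, 2, 4), and each blocked process is short somewhere: W1 on welders; W4 on welders; W2 on clamps; W9 on clamps.
A valid finishing order for the others: W3, W5, W7. Step-by-step check:
  pool = (3, 3, 1, 1)
  run W3 (needs (1, 1, 1, 1), free (3, 3, 1, 1)); after release of (1, 1, 0, 1) the pool is (4, 4, 1, 2)
  run W5 (needs (1, 3, 0, 2), free (4, 4, 1, 2)); after release of (0, 1, 1, 1) the pool is (4, 5, 2, 3)
  run W7 (needs (3, 5, 1, 1), free (4, 5, 2, 3)); after release of (1, 2, 0, 1) the pool is (5, 7, 2, 4)
The stuck group stays short no matter what:
  W1 cannot run: need (6, 6, 1, 2) vs free (5, 7, 2, 4) (insufficient welders)
  W4 cannot run: need (6, 4, 1, 1) vs free (5, 7, 2, 4) (insufficient welders)
  W2 cannot run: need (4, 2, 3, 0) vs free (5, 7, 2, 4) (insufficient clamps)
  W9 cannot run: need (3, 6, 3, 1) vs free (5, 7, 2, 4) (insufficient clamps)


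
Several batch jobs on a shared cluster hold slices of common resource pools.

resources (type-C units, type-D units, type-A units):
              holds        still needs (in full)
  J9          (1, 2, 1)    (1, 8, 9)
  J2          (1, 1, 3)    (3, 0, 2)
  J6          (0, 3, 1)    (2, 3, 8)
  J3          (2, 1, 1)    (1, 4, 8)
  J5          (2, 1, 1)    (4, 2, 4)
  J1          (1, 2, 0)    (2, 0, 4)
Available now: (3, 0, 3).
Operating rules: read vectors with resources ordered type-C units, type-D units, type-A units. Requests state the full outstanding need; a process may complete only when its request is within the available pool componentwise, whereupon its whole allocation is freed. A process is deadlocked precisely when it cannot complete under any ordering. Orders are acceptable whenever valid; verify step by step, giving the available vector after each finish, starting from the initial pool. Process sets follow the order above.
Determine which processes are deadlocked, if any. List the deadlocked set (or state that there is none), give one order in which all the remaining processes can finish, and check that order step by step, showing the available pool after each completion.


Deadlocked: J9, J6 and J3.
Key observation: the pool after J2, J1, J5 is (7, 4, 7); every surviving request exceeds it in type-A units, so progress ends there.
A valid finishing order for the others: J2, J1, J5. Step-by-step check:
  pool = (3, 0, 3)
  J2: need (3, 0, 2) fits (3, 0, 3); releases (1, 1, 3), pool now (4, 1, 6)
  J1: need (2, 0, 4) fits (4, 1, 6); releases (1, 2, 0), pool now (5, 3, 6)
  J5: need (4, 2, 4) fits (5, 3, 6); releases (2, 1, 1), pool now (7, 4, 7)
None of the blocked processes ever fits:
  J9 cannot run: need (1, 8, 9) vs free (7, 4, 7) (insufficient type-D units and type-A units)
  J6 cannot run: need (2, 3, 8) vs free (7, 4, 7) (insufficient type-A units)
  J3 cannot run: need (1, 4, 8) vs free (7, 4, 7) (insufficient type-A units)


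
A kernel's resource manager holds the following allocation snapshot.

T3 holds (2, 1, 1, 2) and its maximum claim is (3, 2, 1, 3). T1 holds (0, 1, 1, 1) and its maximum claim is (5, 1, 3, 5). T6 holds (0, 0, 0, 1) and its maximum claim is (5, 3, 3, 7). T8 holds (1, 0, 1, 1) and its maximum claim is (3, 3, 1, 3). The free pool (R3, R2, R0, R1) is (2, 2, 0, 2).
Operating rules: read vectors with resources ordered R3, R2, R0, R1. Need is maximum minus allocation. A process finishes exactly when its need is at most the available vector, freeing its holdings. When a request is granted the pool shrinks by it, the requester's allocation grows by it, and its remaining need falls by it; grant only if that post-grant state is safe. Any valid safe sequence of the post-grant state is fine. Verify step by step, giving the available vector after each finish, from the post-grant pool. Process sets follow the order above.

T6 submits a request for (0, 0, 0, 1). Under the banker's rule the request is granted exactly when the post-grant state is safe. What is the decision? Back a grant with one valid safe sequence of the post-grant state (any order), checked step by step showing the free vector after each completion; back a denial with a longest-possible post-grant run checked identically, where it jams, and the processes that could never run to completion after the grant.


GRANT — the state after the grant stays safe, e.g. via T3, T8, T1, T6.
Key observation: post-grant, (2, 2, 0, 1) remains, and an order beginning with T3 completes everyone.
Check on the post-grant state, step by step:
  pool = (2, 2, 0, 1)
  run T3 (needs (1, 1, 0, 1), free (2, 2, 0, 1)); after release of (2, 1, 1, 2) the pool is (4, 3, 1, 3)
  run T8 (needs (2, 3, 0, 2), free (4, 3, 1, 3)); after release of (1, 0, 1, 1) the pool is (5, 3, 2, 4)
  run T1 (needs (5, 0, 2, 4), free (5, 3, 2, 4)); after release of (0, 1, 1, 1) the pool is (5, 4, 3, 5)
  run T6 (needs (5, 3, 3, 5), free (5, 4, 3, 5)); after release of (0, 0, 0, 2) the pool is (5, 4, 3, 7)


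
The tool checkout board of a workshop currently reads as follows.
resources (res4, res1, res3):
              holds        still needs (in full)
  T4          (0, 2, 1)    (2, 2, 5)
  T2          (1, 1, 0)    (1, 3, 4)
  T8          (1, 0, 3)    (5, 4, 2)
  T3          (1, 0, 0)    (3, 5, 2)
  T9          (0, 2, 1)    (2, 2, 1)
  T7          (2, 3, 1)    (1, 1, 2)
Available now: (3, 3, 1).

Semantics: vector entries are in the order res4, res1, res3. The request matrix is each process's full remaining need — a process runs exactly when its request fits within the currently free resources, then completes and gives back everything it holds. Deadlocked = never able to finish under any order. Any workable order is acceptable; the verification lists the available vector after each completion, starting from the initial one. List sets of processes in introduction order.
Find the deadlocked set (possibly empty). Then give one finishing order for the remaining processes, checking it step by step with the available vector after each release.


Nothing here is deadlocked.
Key observation: there is always a runnable process — T9 first — so the state unwinds completely.
A valid finishing order for the others: T9, T3, T7, T8, T2, T4. Step-by-step check:
  pool = (3, 3, 1)
  run T9 (needs (2, 2, 1), free (3, 3, 1)); after release of (0, 2, 1) the pool is (3, 5, 2)
  run T3 (needs (3, 5, 2), free (3, 5, 2)); after release of (1, 0, 0) the pool is (4, 5, 2)
  run T7 (needs (1, 1, 2), free (4, 5, 2)); after release of (2, 3, 1) the pool is (6, 8, 3)
  run T8 (needs (5, 4, 2), free (6, 8, 3)); after release of (1, 0, 3) the pool is (7, 8, 6)
  run T2 (needs (1, 3, 4), free (7, 8, 6)); after release of (1, 1, 0) the pool is (8, 9, 6)
  run T4 (needs (2, 2, 5), free (8, 9, 6)); after release of (0, 2, 1) the pool is (8, 11, 7)


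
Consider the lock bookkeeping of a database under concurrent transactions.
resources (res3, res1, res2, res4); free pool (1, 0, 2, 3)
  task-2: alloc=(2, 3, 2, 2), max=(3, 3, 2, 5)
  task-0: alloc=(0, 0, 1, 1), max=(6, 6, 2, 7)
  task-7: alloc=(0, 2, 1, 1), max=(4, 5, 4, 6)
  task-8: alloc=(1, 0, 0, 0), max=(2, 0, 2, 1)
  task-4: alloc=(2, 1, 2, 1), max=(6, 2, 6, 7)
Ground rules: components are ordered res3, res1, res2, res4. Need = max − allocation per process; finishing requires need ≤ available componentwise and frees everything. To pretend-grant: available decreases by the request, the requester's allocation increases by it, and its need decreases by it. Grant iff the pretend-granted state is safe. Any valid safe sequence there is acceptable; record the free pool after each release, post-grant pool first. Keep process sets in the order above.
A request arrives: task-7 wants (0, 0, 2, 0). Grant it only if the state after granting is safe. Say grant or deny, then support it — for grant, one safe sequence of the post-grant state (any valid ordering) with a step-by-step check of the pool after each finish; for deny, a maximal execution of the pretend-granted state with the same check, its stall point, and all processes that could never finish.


GRANT. The post-grant state is safe; one safe sequence: task-2, task-8, task-7, task-4, task-0.
Key observation: post-grant, (1, 0, 0, 3) remains, and an order beginning with task-2 completes everyone.
Check on the post-grant state, step by step:
  pool = (1, 0, 0, 3)
  task-2 needs (1, 0, 0, 3) <= (1, 0, 0, 3) -> finishes; pool += (2, 3, 2, 2) = (3, 3, 2, 5)
  task-8 needs (1, 0, 2, 1) <= (3, 3, 2, 5) -> finishes; pool += (1, 0, 0, 0) = (4, 3, 2, 5)
  task-7 needs (4, 3, 1, 5) <= (4, 3, 2, 5) -> finishes; pool += (0, 2, 3, 1) = (4, 5, 5, 6)
  task-4 needs (4, 1, 4, 6) <= (4, 5, 5, 6) -> finishes; pool += (2, 1, 2, 1) = (6, 6, 7, 7)
  task-0 needs (6, 6, 1, 6) <= (6, 6, 7, 7) -> finishes; pool += (0, 0, 1, 1) = (6, 6, 8, 8)


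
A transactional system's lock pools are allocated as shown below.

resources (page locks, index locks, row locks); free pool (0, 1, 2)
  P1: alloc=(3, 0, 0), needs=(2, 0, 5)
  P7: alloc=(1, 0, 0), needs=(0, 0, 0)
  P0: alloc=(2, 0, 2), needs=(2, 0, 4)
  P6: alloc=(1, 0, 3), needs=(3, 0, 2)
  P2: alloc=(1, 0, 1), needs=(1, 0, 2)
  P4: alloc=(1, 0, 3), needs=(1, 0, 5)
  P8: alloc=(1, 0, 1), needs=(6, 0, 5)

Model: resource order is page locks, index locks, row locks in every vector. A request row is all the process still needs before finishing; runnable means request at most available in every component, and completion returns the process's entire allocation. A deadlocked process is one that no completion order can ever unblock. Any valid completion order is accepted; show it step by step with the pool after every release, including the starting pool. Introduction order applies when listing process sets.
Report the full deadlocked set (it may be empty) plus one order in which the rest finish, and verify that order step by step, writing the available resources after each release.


The deadlocked set is P1, P0, P6, P4 and P8.
Key observation: after P7, P2 the pool peaks at (2, 1, 3), and each blocked process is short somewhere: P1 on row locks; P0 on row locks; P6 on page locks; P4 on row locks; P8 on page locks, row locks.
The rest can finish in the order P7, P2. Step-by-step check:
  pool = (0, 1, 2)
  run P7 (needs (0, 0, 0), free (0, 1, 2)); after release of (1, 0, 0) the pool is (1, 1, 2)
  run P2 (needs (1, 0, 2), free (1, 1, 2)); after release of (1, 0, 1) the pool is (2, 1, 3)
None of the blocked processes ever fits:
  P1 cannot run: need (2, 0, 5) vs free (2, 1, 3) (insufficient row locks)
  P0 cannot run: need (2, 0, 4) vs free (2, 1, 3) (insufficient row locks)
  P6 cannot run: need (3, 0, 2) vs free (2, 1, 3) (insufficient page locks)
  P4 cannot run: need (1, 0, 5) vs free (2, 1, 3) (insufficient row locks)
  P8 cannot run: need (6, 0, 5) vs free (2, 1, 3) (insufficient page locks and row locks)


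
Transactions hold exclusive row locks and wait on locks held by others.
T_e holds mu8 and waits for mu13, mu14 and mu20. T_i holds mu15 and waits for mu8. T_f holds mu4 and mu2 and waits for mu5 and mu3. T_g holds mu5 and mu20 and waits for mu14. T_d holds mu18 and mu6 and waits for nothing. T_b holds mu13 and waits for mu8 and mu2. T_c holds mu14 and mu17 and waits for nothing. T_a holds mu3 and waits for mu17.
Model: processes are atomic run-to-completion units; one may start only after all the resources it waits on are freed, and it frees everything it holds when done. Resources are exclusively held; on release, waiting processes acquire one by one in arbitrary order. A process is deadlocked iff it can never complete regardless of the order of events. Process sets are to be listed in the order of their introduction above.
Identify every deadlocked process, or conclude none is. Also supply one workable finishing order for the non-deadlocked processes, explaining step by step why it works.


Deadlocked set: T_e, T_i and T_b.
Key observation: the wait chain closes on itself along T_e -> T_b -> T_e; T_i waits into the deadlock from upstream.
The rest can finish in the order T_d, T_c, T_g, T_a, T_f.
Verifying each step:
  T_d waits on nothing -> runs at once and releases mu18 and mu6
  T_c waits on nothing -> runs at once and releases mu14 and mu17
  T_g waits on mu14 — all released -> runs and releases mu5 and mu20
  T_a waits on mu17 — all released -> runs and releases mu3
  T_f waits on mu5 and mu3 — all released -> runs and releases mu4 and mu2


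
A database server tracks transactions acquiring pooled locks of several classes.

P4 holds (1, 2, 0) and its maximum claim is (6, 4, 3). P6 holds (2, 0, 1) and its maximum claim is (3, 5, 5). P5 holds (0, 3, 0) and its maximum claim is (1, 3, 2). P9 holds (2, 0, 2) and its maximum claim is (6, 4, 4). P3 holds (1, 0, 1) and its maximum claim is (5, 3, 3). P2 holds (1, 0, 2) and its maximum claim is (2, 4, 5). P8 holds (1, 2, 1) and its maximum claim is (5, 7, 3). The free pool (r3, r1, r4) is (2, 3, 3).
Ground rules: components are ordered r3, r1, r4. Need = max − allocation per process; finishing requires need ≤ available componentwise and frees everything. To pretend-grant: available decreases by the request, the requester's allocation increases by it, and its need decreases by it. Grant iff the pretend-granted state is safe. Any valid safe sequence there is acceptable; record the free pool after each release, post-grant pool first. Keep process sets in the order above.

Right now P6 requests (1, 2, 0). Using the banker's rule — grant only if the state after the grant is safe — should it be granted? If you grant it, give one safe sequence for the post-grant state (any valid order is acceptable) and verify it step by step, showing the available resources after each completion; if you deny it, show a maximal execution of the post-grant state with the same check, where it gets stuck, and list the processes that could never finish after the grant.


GRANT: granting preserves safety; a valid post-grant sequence is P5, P2, P6, P9, P4, P8, P3.
Key observation: with (1, 1, 3) left after the transfer, P5 can run at once — the state stays safe.
Verifying the post-grant state step by step:
  pool = (1, 1, 3)
  run P5 (needs (1, 0, 2), free (1, 1, 3)); after release of (0, 3, 0) the pool is (1, 4, 3)
  run P2 (needs (1, 4, 3), free (1, 4, 3)); after release of (1, 0, 2) the pool is (2, 4, 5)
  run P6 (needs (0, 3, 4), free (2, 4, 5)); after release of (3, 2, 1) the pool is (5, 6, 6)
  run P9 (needs (4, 4, 2), free (5, 6, 6)); after release of (2, 0, 2) the pool is (7, 6, 8)
  run P4 (needs (5, 2, 3), free (7, 6, 8)); after release of (1, 2, 0) the pool is (8, 8, 8)
  run P8 (needs (4, 5, 2), free (8, 8, 8)); after release of (1, 2, 1) the pool is (9, 10, 9)
  run P3 (needs (4, 3, 2), free (9, 10, 9)); after release of (1, 0, 1) the pool is (10, 10, 10)


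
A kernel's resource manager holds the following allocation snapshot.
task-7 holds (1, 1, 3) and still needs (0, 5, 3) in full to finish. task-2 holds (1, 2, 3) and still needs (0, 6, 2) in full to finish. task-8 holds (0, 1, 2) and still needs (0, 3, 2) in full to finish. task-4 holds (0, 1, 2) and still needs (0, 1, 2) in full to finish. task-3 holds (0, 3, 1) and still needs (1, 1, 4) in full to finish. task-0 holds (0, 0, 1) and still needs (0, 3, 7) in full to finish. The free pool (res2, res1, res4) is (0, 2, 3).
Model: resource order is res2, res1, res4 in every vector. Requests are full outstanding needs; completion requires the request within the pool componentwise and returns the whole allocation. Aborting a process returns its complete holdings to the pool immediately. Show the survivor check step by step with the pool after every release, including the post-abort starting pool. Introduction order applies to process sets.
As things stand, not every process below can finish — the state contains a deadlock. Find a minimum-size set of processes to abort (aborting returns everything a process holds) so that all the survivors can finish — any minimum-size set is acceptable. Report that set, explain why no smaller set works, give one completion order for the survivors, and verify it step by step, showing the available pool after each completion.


The answer: abort task-2.
Key observation: aborting task-2 returns (1, 2, 3), and task-7 — hopeless before — runs at step 4 with the returned capacity in the pool.
Minimality: the empty abort set fails — the state is deadlocked as it stands.
Survivors finish in the order: task-4, task-0, task-8, task-7, task-3. Verifying each step (pool after the aborts first):
  pool = (1, 4, 6)
  task-4 needs (0, 1, 2) <= (1, 4, 6) -> finishes; pool += (0, 1, 2) = (1, 5, 8)
  task-0 needs (0, 3, 7) <= (1, 5, 8) -> finishes; pool += (0, 0, 1) = (1, 5, 9)
  task-8 needs (0, 3, 2) <= (1, 5, 9) -> finishes; pool += (0, 1, 2) = (1, 6, 11)
  task-7 needs (0, 5, 3) <= (1, 6, 11) -> finishes; pool += (1, 1, 3) = (2, 7, 14)
  task-3 needs (1, 1, 4) <= (2, 7, 14) -> finishes; pool += (0, 3, 1) = (2, 10, 15)


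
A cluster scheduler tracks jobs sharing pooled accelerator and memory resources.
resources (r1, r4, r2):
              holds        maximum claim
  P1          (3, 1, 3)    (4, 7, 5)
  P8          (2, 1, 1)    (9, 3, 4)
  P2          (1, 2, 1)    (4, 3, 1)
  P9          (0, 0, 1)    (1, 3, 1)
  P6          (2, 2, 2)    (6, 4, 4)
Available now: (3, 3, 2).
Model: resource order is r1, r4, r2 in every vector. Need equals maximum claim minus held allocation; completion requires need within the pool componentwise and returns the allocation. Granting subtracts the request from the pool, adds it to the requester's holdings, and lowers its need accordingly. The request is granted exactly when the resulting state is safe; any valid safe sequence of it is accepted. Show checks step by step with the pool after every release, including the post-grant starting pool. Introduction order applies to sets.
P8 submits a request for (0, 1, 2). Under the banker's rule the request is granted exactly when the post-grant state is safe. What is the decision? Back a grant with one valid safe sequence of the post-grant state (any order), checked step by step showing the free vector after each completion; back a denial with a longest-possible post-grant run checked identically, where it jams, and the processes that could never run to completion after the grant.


GRANT — the state after the grant stays safe, e.g. via P2, P9, P6, P1, P8.
Key observation: (3, 2, 0) free after granting still covers P2 first, and each release covers the next.
Check on the post-grant state, step by step:
  pool = (3, 2, 0)
  P2: need (3, 1, 0) fits (3, 2, 0); releases (1, 2, 1), pool now (4, 4, 1)
  P9: need (1, 3, 0) fits (4, 4, 1); releases (0, 0, 1), pool now (4, 4, 2)
  P6: need (4, 2, 2) fits (4, 4, 2); releases (2, 2, 2), pool now (6, 6, 4)
  P1: need (1, 6, 2) fits (6, 6, 4); releases (3, 1, 3), pool now (9, 7, 7)
  P8: need (7, 1, 1) fits (9, 7, 7); releases (2, 2, 3), pool now (11, 9, 10)


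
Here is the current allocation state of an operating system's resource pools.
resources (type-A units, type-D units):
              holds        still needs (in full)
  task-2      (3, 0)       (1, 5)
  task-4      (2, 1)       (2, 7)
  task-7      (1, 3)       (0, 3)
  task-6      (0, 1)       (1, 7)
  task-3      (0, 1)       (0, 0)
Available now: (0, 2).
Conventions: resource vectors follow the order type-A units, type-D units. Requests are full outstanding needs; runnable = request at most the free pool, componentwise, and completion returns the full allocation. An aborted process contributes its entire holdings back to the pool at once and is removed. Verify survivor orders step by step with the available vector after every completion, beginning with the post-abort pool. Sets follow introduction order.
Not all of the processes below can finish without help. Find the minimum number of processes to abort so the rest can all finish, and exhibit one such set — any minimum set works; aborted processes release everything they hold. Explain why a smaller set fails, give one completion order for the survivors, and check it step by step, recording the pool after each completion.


Abort task-4.
Key observation: task-6 had no path to completion before; after the abort of task-4 ((2, 1) returned), step 4 is where it fits.
No smaller set exists: with zero aborts the deadlock remains.
One survivor order: task-7, task-2, task-3, task-6. Verifying each step (post-abort pool first):
  pool = (2, 3)
  task-7 needs (0, 3) <= (2, 3) -> finishes; pool += (1, 3) = (3, 6)
  task-2 needs (1, 5) <= (3, 6) -> finishes; pool += (3, 0) = (6, 6)
  task-3 needs (0, 0) <= (6, 6) -> finishes; pool += (0, 1) = (6, 7)
  task-6 needs (1, 7) <= (6, 7) -> finishes; pool += (0, 1) = (6, 8)


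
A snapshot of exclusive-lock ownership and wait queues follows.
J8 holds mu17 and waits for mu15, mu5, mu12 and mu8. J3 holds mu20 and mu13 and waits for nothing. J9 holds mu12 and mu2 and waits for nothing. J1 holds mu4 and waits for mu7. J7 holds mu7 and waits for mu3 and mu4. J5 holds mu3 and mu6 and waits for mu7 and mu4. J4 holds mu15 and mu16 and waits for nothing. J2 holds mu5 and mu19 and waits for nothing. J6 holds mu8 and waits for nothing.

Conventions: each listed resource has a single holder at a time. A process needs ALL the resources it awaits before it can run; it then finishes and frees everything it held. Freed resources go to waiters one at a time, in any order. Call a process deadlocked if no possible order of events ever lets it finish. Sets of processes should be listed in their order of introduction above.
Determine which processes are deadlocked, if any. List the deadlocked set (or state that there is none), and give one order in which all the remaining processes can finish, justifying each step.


Deadlocked: J1, J7 and J5.
Key observation: the waits loop around J1 -> J7 -> J1 with no way out; J5 is caught in further circular waits.
A valid finishing order for the others: J2, J9, J6, J4, J3, J8.
Verifying each step:
  J2 waits on nothing -> runs at once and releases mu5 and mu19
  J9 waits on nothing -> runs at once and releases mu12 and mu2
  J6 waits on nothing -> runs at once and releases mu8
  J4 waits on nothing -> runs at once and releases mu15 and mu16
  J3 waits on nothing -> runs at once and releases mu20 and mu13
  run J8 (all its waits — mu15, mu5, mu12 and mu8 — are resolved); releases mu17


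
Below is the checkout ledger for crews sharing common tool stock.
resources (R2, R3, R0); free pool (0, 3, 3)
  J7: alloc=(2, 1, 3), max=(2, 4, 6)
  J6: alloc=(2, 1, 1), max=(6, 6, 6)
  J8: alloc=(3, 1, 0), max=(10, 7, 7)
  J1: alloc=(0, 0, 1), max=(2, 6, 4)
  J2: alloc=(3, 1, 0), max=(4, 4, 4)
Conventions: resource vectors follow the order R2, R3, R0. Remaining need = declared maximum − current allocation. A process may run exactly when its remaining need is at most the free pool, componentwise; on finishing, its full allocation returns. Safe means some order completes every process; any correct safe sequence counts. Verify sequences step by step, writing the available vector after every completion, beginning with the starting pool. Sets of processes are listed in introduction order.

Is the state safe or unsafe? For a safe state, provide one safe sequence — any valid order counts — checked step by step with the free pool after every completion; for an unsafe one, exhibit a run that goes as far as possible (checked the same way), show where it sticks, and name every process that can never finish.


SAFE. One safe sequence: J7, J2, J6, J8, J1.
Key observation: the order's first zero-slack moment is J7 ((0, 3, 3) needed, (0, 3, 3) free — a requested resource with nothing to spare).
Verifying each step:
  pool = (0, 3, 3)
  J7: need (0, 3, 3) fits (0, 3, 3); releases (2, 1, 3), pool now (2, 4, 6)
  J2: need (1, 3, 4) fits (2, 4, 6); releases (3, 1, 0), pool now (5, 5, 6)
  J6: need (4, 5, 5) fits (5, 5, 6); releases (2, 1, 1), pool now (7, 6, 7)
  J8: need (7, 6, 7) fits (7, 6, 7); releases (3, 1, 0), pool now (10, 7, 7)
  J1: need (2, 6, 3) fits (10, 7, 7); releases (0, 0, 1), pool now (10, 7, 8)
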